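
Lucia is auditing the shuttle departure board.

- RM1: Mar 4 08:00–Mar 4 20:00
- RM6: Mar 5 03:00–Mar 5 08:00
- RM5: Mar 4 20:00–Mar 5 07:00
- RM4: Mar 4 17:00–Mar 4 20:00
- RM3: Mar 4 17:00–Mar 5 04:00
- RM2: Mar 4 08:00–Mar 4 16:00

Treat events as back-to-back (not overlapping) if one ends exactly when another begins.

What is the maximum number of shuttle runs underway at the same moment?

Sort all start/end points and keep a running count:
Mar 4 08:00 start RM1 → 1
Mar 4 08:00 start RM2 → 2
Mar 4 16:00 end RM2 → 1
Mar 4 17:00 start RM3 → 2
Mar 4 17:00 start RM4 → 3
Mar 4 20:00 end RM1 → 2
Mar 4 20:00 end RM4 → 1
Mar 4 20:00 start RM5 → 2
Mar 5 03:00 start RM6 → 3
Mar 5 04:00 end RM3 → 2
Mar 5 07:00 end RM5 → 1
Mar 5 08:00 end RM6 → 0
Peak is 3, at Mar 4 17:00 (RM1, RM3, RM4).

3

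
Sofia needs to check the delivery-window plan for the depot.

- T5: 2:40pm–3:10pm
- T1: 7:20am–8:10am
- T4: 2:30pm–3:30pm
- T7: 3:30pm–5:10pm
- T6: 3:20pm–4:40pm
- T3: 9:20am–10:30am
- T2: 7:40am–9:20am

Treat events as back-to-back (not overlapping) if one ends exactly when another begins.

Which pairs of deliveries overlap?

Two intervals overlap when each starts before the other ends.
Sorted by start: T1, T2, T3, T4, T5, T6, T7.
T2 starts before T1 ends → T1 and T2 overlap.
T3 starts after T1 ends; T1 is clear from here.
T3 starts exactly when T2 ends (back-to-back, no overlap); T2 is clear from here.
T4 starts after T3 ends; T3 is clear from here.
T5 starts before T4 ends → T4 and T5 overlap.
T6 starts before T4 ends → T4 and T6 overlap.
T7 starts exactly when T4 ends (back-to-back, no overlap).
T6 starts after T5 ends; T5 is clear from here.
T7 starts before T6 ends → T6 and T7 overlap.

T1 & T2, T4 & T5, T4 & T6, T6 & T7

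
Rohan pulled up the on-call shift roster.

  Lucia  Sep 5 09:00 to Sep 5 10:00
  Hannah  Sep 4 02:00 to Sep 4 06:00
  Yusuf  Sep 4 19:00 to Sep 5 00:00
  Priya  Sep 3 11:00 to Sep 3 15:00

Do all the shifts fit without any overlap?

Sorted by start: Priya, Hannah, Yusuf, Lucia.
Hannah starts after Priya ends, so Priya has no further overlaps.
Yusuf starts after Hannah ends, so Hannah has no further overlaps.
Lucia starts after Yusuf ends.
Every pair is clear; the schedule has no overlaps.

Yes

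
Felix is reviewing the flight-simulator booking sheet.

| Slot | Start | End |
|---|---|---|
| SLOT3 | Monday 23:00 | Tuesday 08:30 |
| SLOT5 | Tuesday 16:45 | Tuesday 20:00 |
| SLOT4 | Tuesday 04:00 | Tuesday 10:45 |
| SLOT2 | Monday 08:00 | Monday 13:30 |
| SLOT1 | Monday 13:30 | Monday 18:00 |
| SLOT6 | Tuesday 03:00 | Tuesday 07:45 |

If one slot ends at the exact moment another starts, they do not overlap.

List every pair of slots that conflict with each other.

Check each pair: they overlap iff neither finishes before the other starts.
Sorted by start: SLOT2, SLOT1, SLOT3, SLOT6, SLOT4, SLOT5.
SLOT1 starts exactly when SLOT2 ends (back-to-back, no overlap); SLOT2 is clear from here.
SLOT3 starts after SLOT1 ends; SLOT1 is clear from here.
SLOT6 starts before SLOT3 ends → SLOT3 and SLOT6 overlap.
SLOT4 starts before SLOT3 ends → SLOT3 and SLOT4 overlap.
SLOT5 starts after SLOT3 ends.
SLOT4 starts before SLOT6 ends → SLOT6 and SLOT4 overlap.
SLOT5 starts after SLOT6 ends.
SLOT5 starts after SLOT4 ends.

SLOT3 & SLOT4, SLOT3 & SLOT6, SLOT4 & SLOT6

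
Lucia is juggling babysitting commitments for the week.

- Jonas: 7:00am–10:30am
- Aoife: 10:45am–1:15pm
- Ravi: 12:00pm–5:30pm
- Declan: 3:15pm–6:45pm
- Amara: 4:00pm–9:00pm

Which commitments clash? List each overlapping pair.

Amara & Declan, Amara & Ravi, Aoife & Ravi, Declan & Ravi

Sorted by start: Jonas, Aoife, Ravi, Declan, Amara.
Aoife starts after Jonas ends — done with Jonas.
Ravi starts before Aoife ends → Aoife and Ravi overlap.
Declan starts after Aoife ends — done with Aoife.
Declan starts before Ravi ends → Ravi and Declan overlap.
Amara starts before Ravi ends → Ravi and Amara overlap.
Amara starts before Declan ends → Declan and Amara overlap.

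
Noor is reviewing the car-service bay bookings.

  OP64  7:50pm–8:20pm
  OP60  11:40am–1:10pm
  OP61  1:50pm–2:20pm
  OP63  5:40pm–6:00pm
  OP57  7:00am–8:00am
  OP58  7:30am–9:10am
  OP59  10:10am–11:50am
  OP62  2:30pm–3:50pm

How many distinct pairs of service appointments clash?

Sorted by start: OP57, OP58, OP59, OP60, OP61, OP62, OP63, OP64.
OP58 starts before OP57 ends → OP57 and OP58 overlap.
OP59 starts after OP57 ends, so nothing later overlaps OP57 either.
OP59 starts after OP58 ends, so nothing later overlaps OP58 either.
OP60 starts before OP59 ends → OP59 and OP60 overlap.
OP61 starts after OP59 ends, so nothing later overlaps OP59 either.
OP61 starts after OP60 ends, so nothing later overlaps OP60 either.
OP62 starts after OP61 ends, so nothing later overlaps OP61 either.
OP63 starts after OP62 ends, so nothing later overlaps OP62 either.
OP64 starts after OP63 ends.
Overlapping pairs: OP57 & OP58, OP59 & OP60 — 2 in total.

2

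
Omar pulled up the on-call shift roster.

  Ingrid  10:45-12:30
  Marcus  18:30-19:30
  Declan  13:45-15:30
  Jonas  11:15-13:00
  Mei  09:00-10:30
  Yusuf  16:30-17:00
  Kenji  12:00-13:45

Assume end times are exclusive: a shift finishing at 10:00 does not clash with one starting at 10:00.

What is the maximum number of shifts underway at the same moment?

Sort all start/end points and keep a running count:
09:00 start Mei → 1
10:30 end Mei → 0
10:45 start Ingrid → 1
11:15 start Jonas → 2
12:00 start Kenji → 3
12:30 end Ingrid → 2
13:00 end Jonas → 1
13:45 end Kenji → 0
13:45 start Declan → 1
15:30 end Declan → 0
16:30 start Yusuf → 1
17:00 end Yusuf → 0
18:30 start Marcus → 1
19:30 end Marcus → 0
Peak is 3, at 12:00 (Ingrid, Jonas, Kenji).

3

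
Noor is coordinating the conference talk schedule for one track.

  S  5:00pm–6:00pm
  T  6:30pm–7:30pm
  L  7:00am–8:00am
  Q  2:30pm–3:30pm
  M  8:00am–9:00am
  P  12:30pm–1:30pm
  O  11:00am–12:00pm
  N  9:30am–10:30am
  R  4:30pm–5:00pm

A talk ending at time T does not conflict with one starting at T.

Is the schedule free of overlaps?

Two intervals overlap when each starts before the other ends.
Sorted by start: L, M, N, O, P, Q, R, S, T.
M starts exactly when L ends (back-to-back, no overlap) — done with L.
N starts after M ends — done with M.
O starts after N ends — done with N.
P starts after O ends — done with O.
Q starts after P ends — done with P.
R starts after Q ends — done with Q.
S starts exactly when R ends (back-to-back, no overlap) — done with R.
T starts after S ends.
Every pair is clear; the schedule has no overlaps.

Yes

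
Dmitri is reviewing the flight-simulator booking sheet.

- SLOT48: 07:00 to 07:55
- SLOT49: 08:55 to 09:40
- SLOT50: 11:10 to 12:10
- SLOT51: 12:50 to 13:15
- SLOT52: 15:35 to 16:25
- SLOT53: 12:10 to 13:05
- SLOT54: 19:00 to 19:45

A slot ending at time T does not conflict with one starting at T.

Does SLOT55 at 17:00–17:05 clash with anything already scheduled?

No — it doesn't clash with anything

SLOT48: ends 07:55 at or before SLOT55 starts 17:00 → clear.
SLOT49: ends 09:40 at or before SLOT55 starts 17:00 → clear.
SLOT50: ends 12:10 at or before SLOT55 starts 17:00 → clear.
SLOT53: ends 13:05 at or before SLOT55 starts 17:00 → clear.
SLOT51: ends 13:15 at or before SLOT55 starts 17:00 → clear.
SLOT52: ends 16:25 at or before SLOT55 starts 17:00 → clear.
SLOT54: starts 19:00 at or after SLOT55 ends 17:05 → clear.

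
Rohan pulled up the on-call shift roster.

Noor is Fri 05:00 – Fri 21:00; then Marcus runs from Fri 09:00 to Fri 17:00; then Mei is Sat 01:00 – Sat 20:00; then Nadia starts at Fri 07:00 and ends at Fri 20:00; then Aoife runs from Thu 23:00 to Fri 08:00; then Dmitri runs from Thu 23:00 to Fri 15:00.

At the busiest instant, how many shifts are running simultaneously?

4

Walk through starts and ends in time order (an end at T is processed before a start at T):
Thu 23:00 start Aoife → 1
Thu 23:00 start Dmitri → 2
Fri 05:00 start Noor → 3
Fri 07:00 start Nadia → 4
Fri 08:00 end Aoife → 3
Fri 09:00 start Marcus → 4
Fri 15:00 end Dmitri → 3
Fri 17:00 end Marcus → 2
Fri 20:00 end Nadia → 1
Fri 21:00 end Noor → 0
Sat 01:00 start Mei → 1
Sat 20:00 end Mei → 0
Peak is 4, at Fri 07:00 (Aoife, Dmitri, Nadia, Noor).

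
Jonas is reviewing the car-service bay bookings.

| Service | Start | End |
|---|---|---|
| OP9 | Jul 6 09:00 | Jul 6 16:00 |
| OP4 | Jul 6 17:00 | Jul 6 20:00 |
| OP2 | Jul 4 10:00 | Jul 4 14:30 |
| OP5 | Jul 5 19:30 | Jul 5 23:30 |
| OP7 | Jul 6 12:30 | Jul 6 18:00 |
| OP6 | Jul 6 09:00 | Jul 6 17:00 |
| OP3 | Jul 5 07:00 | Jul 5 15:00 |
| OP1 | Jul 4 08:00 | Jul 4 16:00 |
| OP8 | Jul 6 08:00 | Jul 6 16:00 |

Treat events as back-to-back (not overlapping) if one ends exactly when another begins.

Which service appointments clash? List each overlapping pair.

OP1 & OP2, OP4 & OP7, OP6 & OP7, OP6 & OP8, OP6 & OP9, OP7 & OP8, OP7 & OP9, OP8 & OP9

Sorted by start: OP1, OP2, OP3, OP5, OP8, OP6, OP9, OP7, OP4.
OP2 starts before OP1 ends → OP1 and OP2 overlap.
OP3 starts after OP1 ends — done with OP1.
OP3 starts after OP2 ends — done with OP2.
OP5 starts after OP3 ends — done with OP3.
OP8 starts after OP5 ends — done with OP5.
OP6 starts before OP8 ends → OP8 and OP6 overlap.
OP9 starts before OP8 ends → OP8 and OP9 overlap.
OP7 starts before OP8 ends → OP8 and OP7 overlap.
OP4 starts after OP8 ends.
OP9 starts before OP6 ends → OP6 and OP9 overlap.
OP7 starts before OP6 ends → OP6 and OP7 overlap.
OP4 starts exactly when OP6 ends (back-to-back, no overlap).
OP7 starts before OP9 ends → OP9 and OP7 overlap.
OP4 starts after OP9 ends.
OP4 starts before OP7 ends → OP7 and OP4 overlap.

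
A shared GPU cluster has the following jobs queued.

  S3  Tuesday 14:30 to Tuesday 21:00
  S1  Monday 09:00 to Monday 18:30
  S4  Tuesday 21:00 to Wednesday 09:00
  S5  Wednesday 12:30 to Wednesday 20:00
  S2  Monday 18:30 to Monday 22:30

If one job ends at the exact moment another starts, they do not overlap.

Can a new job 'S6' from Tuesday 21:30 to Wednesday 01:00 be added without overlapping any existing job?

S1: ends Monday 18:30 at or before S6 starts Tuesday 21:30 → clear.
S2: ends Monday 22:30 at or before S6 starts Tuesday 21:30 → clear.
S3: ends Tuesday 21:00 at or before S6 starts Tuesday 21:30 → clear.
S4: starts Tuesday 21:00 before S6 ends Wednesday 01:00, and ends Wednesday 09:00 after S6 starts Tuesday 21:30 → overlap.
S5: starts Wednesday 12:30 at or after S6 ends Wednesday 01:00 → clear.
S6 overlaps S4.

No — it overlaps S4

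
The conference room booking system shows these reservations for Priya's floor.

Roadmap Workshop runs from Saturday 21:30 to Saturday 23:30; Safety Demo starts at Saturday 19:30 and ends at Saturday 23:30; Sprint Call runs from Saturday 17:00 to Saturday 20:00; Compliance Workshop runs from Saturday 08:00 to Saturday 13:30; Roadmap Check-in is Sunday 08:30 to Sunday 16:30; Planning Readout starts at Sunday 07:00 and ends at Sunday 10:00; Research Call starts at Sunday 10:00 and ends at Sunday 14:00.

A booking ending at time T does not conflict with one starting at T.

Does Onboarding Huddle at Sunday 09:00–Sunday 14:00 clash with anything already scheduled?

Compliance Workshop: ends Saturday 13:30 at or before Onboarding Huddle starts Sunday 09:00 → clear.
Sprint Call: ends Saturday 20:00 at or before Onboarding Huddle starts Sunday 09:00 → clear.
Safety Demo: ends Saturday 23:30 at or before Onboarding Huddle starts Sunday 09:00 → clear.
Roadmap Workshop: ends Saturday 23:30 at or before Onboarding Huddle starts Sunday 09:00 → clear.
Planning Readout: starts Sunday 07:00 before Onboarding Huddle ends Sunday 14:00, and ends Sunday 10:00 after Onboarding Huddle starts Sunday 09:00 → overlap.
Roadmap Check-in: starts Sunday 08:30 before Onboarding Huddle ends Sunday 14:00, and ends Sunday 16:30 after Onboarding Huddle starts Sunday 09:00 → overlap.
Research Call: starts Sunday 10:00 before Onboarding Huddle ends Sunday 14:00, and ends Sunday 14:00 after Onboarding Huddle starts Sunday 09:00 → overlap.
Onboarding Huddle overlaps Roadmap Check-in, Research Call, Planning Readout.

Yes — it overlaps Planning Readout, Research Call, Roadmap Check-in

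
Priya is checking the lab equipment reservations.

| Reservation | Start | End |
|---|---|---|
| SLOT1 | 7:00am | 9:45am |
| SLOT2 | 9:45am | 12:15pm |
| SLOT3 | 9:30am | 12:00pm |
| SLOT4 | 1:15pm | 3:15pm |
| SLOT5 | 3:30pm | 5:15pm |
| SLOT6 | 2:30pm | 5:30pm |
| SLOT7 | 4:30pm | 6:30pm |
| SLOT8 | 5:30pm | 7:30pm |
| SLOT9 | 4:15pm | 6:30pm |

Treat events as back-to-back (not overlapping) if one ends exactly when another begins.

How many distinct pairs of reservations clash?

11

Sorted by start: SLOT1, SLOT3, SLOT2, SLOT4, SLOT6, SLOT5, SLOT9, SLOT7, SLOT8.
SLOT3 starts before SLOT1 ends → SLOT1 and SLOT3 overlap.
SLOT2 starts exactly when SLOT1 ends (back-to-back, no overlap) — done with SLOT1.
SLOT2 starts before SLOT3 ends → SLOT3 and SLOT2 overlap.
SLOT4 starts after SLOT3 ends — done with SLOT3.
SLOT4 starts after SLOT2 ends — done with SLOT2.
SLOT6 starts before SLOT4 ends → SLOT4 and SLOT6 overlap.
SLOT5 starts after SLOT4 ends — done with SLOT4.
SLOT5 starts before SLOT6 ends → SLOT6 and SLOT5 overlap.
SLOT9 starts before SLOT6 ends → SLOT6 and SLOT9 overlap.
SLOT7 starts before SLOT6 ends → SLOT6 and SLOT7 overlap.
SLOT8 starts exactly when SLOT6 ends (back-to-back, no overlap).
SLOT9 starts before SLOT5 ends → SLOT5 and SLOT9 overlap.
SLOT7 starts before SLOT5 ends → SLOT5 and SLOT7 overlap.
SLOT8 starts after SLOT5 ends.
SLOT7 starts before SLOT9 ends → SLOT9 and SLOT7 overlap.
SLOT8 starts before SLOT9 ends → SLOT9 and SLOT8 overlap.
SLOT8 starts before SLOT7 ends → SLOT7 and SLOT8 overlap.
Overlapping pairs: SLOT1 & SLOT3, SLOT2 & SLOT3, SLOT4 & SLOT6, SLOT5 & SLOT6, SLOT5 & SLOT7, SLOT5 & SLOT9, SLOT6 & SLOT7, SLOT6 & SLOT9, SLOT7 & SLOT8, SLOT7 & SLOT9, SLOT8 & SLOT9 — 11 in total.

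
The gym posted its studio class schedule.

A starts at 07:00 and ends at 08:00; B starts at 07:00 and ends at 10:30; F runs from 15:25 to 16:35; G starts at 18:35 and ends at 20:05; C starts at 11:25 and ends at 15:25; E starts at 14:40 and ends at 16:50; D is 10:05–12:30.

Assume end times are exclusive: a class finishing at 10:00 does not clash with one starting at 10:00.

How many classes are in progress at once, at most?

Walk through starts and ends in time order (an end at T is processed before a start at T):
07:00 start A → 1
07:00 start B → 2
08:00 end A → 1
10:05 start D → 2
10:30 end B → 1
11:25 start C → 2
12:30 end D → 1
14:40 start E → 2
15:25 end C → 1
15:25 start F → 2
16:35 end F → 1
16:50 end E → 0
18:35 start G → 1
20:05 end G → 0
Peak is 2, at 07:00 (A, B).

2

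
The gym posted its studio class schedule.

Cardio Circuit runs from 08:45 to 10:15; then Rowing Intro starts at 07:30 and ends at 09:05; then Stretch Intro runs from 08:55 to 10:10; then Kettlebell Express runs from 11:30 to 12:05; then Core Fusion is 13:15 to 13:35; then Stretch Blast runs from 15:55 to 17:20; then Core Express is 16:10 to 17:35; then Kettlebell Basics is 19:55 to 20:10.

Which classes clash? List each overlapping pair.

Cardio Circuit & Rowing Intro, Cardio Circuit & Stretch Intro, Core Express & Stretch Blast, Rowing Intro & Stretch Intro

Two intervals overlap when each starts before the other ends.
Sorted by start: Rowing Intro, Cardio Circuit, Stretch Intro, Kettlebell Express, Core Fusion, Stretch Blast, Core Express, Kettlebell Basics.
Cardio Circuit starts before Rowing Intro ends → Rowing Intro and Cardio Circuit overlap.
Stretch Intro starts before Rowing Intro ends → Rowing Intro and Stretch Intro overlap.
Kettlebell Express starts after Rowing Intro ends, so Rowing Intro has no further overlaps.
Stretch Intro starts before Cardio Circuit ends → Cardio Circuit and Stretch Intro overlap.
Kettlebell Express starts after Cardio Circuit ends, so Cardio Circuit has no further overlaps.
Kettlebell Express starts after Stretch Intro ends, so Stretch Intro has no further overlaps.
Core Fusion starts after Kettlebell Express ends, so Kettlebell Express has no further overlaps.
Stretch Blast starts after Core Fusion ends, so Core Fusion has no further overlaps.
Core Express starts before Stretch Blast ends → Stretch Blast and Core Express overlap.
Kettlebell Basics starts after Stretch Blast ends.
Kettlebell Basics starts after Core Express ends.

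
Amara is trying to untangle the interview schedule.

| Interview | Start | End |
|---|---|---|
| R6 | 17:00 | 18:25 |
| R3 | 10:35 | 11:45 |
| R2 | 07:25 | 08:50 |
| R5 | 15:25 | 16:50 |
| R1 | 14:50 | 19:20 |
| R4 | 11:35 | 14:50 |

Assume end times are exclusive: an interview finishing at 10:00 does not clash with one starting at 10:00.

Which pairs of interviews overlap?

R1 & R5, R1 & R6, R3 & R4

Check each pair: they overlap iff neither finishes before the other starts.
Sorted by start: R2, R3, R4, R1, R5, R6.
R3 starts after R2 ends; R2 is clear from here.
R4 starts before R3 ends → R3 and R4 overlap.
R1 starts after R3 ends; R3 is clear from here.
R1 starts exactly when R4 ends (back-to-back, no overlap); R4 is clear from here.
R5 starts before R1 ends → R1 and R5 overlap.
R6 starts before R1 ends → R1 and R6 overlap.
R6 starts after R5 ends.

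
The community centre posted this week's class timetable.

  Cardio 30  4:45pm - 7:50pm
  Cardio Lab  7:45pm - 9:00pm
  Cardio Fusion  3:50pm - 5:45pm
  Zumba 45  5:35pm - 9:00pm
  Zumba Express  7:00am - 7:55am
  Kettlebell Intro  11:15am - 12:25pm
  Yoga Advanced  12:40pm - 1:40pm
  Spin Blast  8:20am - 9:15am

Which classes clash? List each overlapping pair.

Two intervals overlap when each starts before the other ends.
Sorted by start: Zumba Express, Spin Blast, Kettlebell Intro, Yoga Advanced, Cardio Fusion, Cardio 30, Zumba 45, Cardio Lab.
Spin Blast starts after Zumba Express ends, so nothing later overlaps Zumba Express either.
Kettlebell Intro starts after Spin Blast ends, so nothing later overlaps Spin Blast either.
Yoga Advanced starts after Kettlebell Intro ends, so nothing later overlaps Kettlebell Intro either.
Cardio Fusion starts after Yoga Advanced ends, so nothing later overlaps Yoga Advanced either.
Cardio 30 starts before Cardio Fusion ends → Cardio Fusion and Cardio 30 overlap.
Zumba 45 starts before Cardio Fusion ends → Cardio Fusion and Zumba 45 overlap.
Cardio Lab starts after Cardio Fusion ends.
Zumba 45 starts before Cardio 30 ends → Cardio 30 and Zumba 45 overlap.
Cardio Lab starts before Cardio 30 ends → Cardio 30 and Cardio Lab overlap.
Cardio Lab starts before Zumba 45 ends → Zumba 45 and Cardio Lab overlap.

Cardio 30 & Cardio Fusion, Cardio 30 & Cardio Lab, Cardio 30 & Zumba 45, Cardio Fusion & Zumba 45, Cardio Lab & Zumba 45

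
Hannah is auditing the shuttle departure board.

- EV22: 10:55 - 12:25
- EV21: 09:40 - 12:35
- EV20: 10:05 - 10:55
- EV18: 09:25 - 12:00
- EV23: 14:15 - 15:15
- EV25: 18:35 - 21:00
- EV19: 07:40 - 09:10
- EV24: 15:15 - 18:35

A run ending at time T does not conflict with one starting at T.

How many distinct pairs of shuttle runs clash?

Two intervals overlap when each starts before the other ends.
Sorted by start: EV19, EV18, EV21, EV20, EV22, EV23, EV24, EV25.
EV18 starts after EV19 ends, so EV19 has no further overlaps.
EV21 starts before EV18 ends → EV18 and EV21 overlap.
EV20 starts before EV18 ends → EV18 and EV20 overlap.
EV22 starts before EV18 ends → EV18 and EV22 overlap.
EV23 starts after EV18 ends, so EV18 has no further overlaps.
EV20 starts before EV21 ends → EV21 and EV20 overlap.
EV22 starts before EV21 ends → EV21 and EV22 overlap.
EV23 starts after EV21 ends, so EV21 has no further overlaps.
EV22 starts exactly when EV20 ends (back-to-back, no overlap), so EV20 has no further overlaps.
EV23 starts after EV22 ends, so EV22 has no further overlaps.
EV24 starts exactly when EV23 ends (back-to-back, no overlap), so EV23 has no further overlaps.
EV25 starts exactly when EV24 ends (back-to-back, no overlap).
Overlapping pairs: EV18 & EV20, EV18 & EV21, EV18 & EV22, EV20 & EV21, EV21 & EV22 — 5 in total.

5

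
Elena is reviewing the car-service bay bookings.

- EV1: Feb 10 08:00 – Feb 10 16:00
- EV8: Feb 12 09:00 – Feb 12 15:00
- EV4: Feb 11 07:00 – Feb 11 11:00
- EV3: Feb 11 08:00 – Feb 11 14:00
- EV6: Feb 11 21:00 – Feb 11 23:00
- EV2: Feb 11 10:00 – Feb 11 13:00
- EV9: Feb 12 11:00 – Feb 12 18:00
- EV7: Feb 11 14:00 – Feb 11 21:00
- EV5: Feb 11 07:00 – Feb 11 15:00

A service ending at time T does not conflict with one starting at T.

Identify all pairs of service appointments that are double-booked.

Sorted by start: EV1, EV4, EV5, EV3, EV2, EV7, EV6, EV8, EV9.
EV4 starts after EV1 ends, so nothing later overlaps EV1 either.
EV5 starts before EV4 ends → EV4 and EV5 overlap.
EV3 starts before EV4 ends → EV4 and EV3 overlap.
EV2 starts before EV4 ends → EV4 and EV2 overlap.
EV7 starts after EV4 ends, so nothing later overlaps EV4 either.
EV3 starts before EV5 ends → EV5 and EV3 overlap.
EV2 starts before EV5 ends → EV5 and EV2 overlap.
EV7 starts before EV5 ends → EV5 and EV7 overlap.
EV6 starts after EV5 ends, so nothing later overlaps EV5 either.
EV2 starts before EV3 ends → EV3 and EV2 overlap.
EV7 starts exactly when EV3 ends (back-to-back, no overlap), so nothing later overlaps EV3 either.
EV7 starts after EV2 ends, so nothing later overlaps EV2 either.
EV6 starts exactly when EV7 ends (back-to-back, no overlap), so nothing later overlaps EV7 either.
EV8 starts after EV6 ends, so nothing later overlaps EV6 either.
EV9 starts before EV8 ends → EV8 and EV9 overlap.

EV2 & EV3, EV2 & EV4, EV2 & EV5, EV3 & EV4, EV3 & EV5, EV4 & EV5, EV5 & EV7, EV8 & EV9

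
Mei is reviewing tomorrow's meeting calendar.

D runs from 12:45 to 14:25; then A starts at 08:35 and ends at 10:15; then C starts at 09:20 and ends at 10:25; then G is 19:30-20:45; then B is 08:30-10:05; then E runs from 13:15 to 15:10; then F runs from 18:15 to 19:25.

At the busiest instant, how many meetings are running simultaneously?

Sort all start/end points and keep a running count:
08:30 start B → 1
08:35 start A → 2
09:20 start C → 3
10:05 end B → 2
10:15 end A → 1
10:25 end C → 0
12:45 start D → 1
13:15 start E → 2
14:25 end D → 1
15:10 end E → 0
18:15 start F → 1
19:25 end F → 0
19:30 start G → 1
20:45 end G → 0
Peak is 3, at 09:20 (A, B, C).

3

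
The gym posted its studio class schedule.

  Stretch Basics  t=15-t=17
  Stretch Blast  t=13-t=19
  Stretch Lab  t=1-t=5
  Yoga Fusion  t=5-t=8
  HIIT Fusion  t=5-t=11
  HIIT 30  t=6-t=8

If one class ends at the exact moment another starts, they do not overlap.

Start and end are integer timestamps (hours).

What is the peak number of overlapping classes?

Sort all start/end points and keep a running count:
t=1 start Stretch Lab → 1
t=5 end Stretch Lab → 0
t=5 start HIIT Fusion → 1
t=5 start Yoga Fusion → 2
t=6 start HIIT 30 → 3
t=8 end HIIT 30 → 2
t=8 end Yoga Fusion → 1
t=11 end HIIT Fusion → 0
t=13 start Stretch Blast → 1
t=15 start Stretch Basics → 2
t=17 end Stretch Basics → 1
t=19 end Stretch Blast → 0
Peak is 3, at t=6 (HIIT 30, HIIT Fusion, Yoga Fusion).

3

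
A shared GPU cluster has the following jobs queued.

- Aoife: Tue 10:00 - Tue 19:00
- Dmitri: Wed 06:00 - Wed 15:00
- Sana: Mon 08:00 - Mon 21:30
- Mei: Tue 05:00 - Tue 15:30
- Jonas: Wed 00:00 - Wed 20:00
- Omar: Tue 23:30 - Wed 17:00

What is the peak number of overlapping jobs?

3

Walk through starts and ends in time order (an end at T is processed before a start at T):
Mon 08:00 start Sana → 1
Mon 21:30 end Sana → 0
Tue 05:00 start Mei → 1
Tue 10:00 start Aoife → 2
Tue 15:30 end Mei → 1
Tue 19:00 end Aoife → 0
Tue 23:30 start Omar → 1
Wed 00:00 start Jonas → 2
Wed 06:00 start Dmitri → 3
Wed 15:00 end Dmitri → 2
Wed 17:00 end Omar → 1
Wed 20:00 end Jonas → 0
Peak is 3, at Wed 06:00 (Dmitri, Jonas, Omar).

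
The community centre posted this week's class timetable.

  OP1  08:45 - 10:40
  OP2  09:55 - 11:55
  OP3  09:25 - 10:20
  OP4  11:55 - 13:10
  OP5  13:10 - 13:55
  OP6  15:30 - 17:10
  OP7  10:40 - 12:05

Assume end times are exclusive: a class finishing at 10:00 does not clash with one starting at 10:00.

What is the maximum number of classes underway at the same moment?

Walk through starts and ends in time order (an end at T is processed before a start at T):
08:45 start OP1 → 1
09:25 start OP3 → 2
09:55 start OP2 → 3
10:20 end OP3 → 2
10:40 end OP1 → 1
10:40 start OP7 → 2
11:55 end OP2 → 1
11:55 start OP4 → 2
12:05 end OP7 → 1
13:10 end OP4 → 0
13:10 start OP5 → 1
13:55 end OP5 → 0
15:30 start OP6 → 1
17:10 end OP6 → 0
Peak is 3, at 09:55 (OP1, OP2, OP3).

3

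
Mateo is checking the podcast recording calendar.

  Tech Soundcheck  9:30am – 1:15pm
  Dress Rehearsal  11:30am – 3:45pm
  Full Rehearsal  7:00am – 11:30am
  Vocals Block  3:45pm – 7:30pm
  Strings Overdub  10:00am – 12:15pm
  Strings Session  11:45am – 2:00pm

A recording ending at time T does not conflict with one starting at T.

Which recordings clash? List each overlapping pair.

Dress Rehearsal & Strings Overdub, Dress Rehearsal & Strings Session, Dress Rehearsal & Tech Soundcheck, Full Rehearsal & Strings Overdub, Full Rehearsal & Tech Soundcheck, Strings Overdub & Strings Session, Strings Overdub & Tech Soundcheck, Strings Session & Tech Soundcheck

Two intervals overlap when each starts before the other ends.
Sorted by start: Full Rehearsal, Tech Soundcheck, Strings Overdub, Dress Rehearsal, Strings Session, Vocals Block.
Tech Soundcheck starts before Full Rehearsal ends → Full Rehearsal and Tech Soundcheck overlap.
Strings Overdub starts before Full Rehearsal ends → Full Rehearsal and Strings Overdub overlap.
Dress Rehearsal starts exactly when Full Rehearsal ends (back-to-back, no overlap); Full Rehearsal is clear from here.
Strings Overdub starts before Tech Soundcheck ends → Tech Soundcheck and Strings Overdub overlap.
Dress Rehearsal starts before Tech Soundcheck ends → Tech Soundcheck and Dress Rehearsal overlap.
Strings Session starts before Tech Soundcheck ends → Tech Soundcheck and Strings Session overlap.
Vocals Block starts after Tech Soundcheck ends.
Dress Rehearsal starts before Strings Overdub ends → Strings Overdub and Dress Rehearsal overlap.
Strings Session starts before Strings Overdub ends → Strings Overdub and Strings Session overlap.
Vocals Block starts after Strings Overdub ends.
Strings Session starts before Dress Rehearsal ends → Dress Rehearsal and Strings Session overlap.
Vocals Block starts exactly when Dress Rehearsal ends (back-to-back, no overlap).
Vocals Block starts after Strings Session ends.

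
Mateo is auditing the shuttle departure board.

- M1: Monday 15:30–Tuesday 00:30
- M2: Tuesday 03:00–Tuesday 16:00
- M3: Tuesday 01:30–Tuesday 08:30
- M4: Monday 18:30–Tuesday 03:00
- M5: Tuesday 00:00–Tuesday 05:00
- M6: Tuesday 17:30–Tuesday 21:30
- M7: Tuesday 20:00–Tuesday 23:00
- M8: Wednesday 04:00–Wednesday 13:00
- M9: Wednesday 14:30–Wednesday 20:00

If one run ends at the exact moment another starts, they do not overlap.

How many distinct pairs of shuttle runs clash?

8

Sorted by start: M1, M4, M5, M3, M2, M6, M7, M8, M9.
M4 starts before M1 ends → M1 and M4 overlap.
M5 starts before M1 ends → M1 and M5 overlap.
M3 starts after M1 ends, so M1 has no further overlaps.
M5 starts before M4 ends → M4 and M5 overlap.
M3 starts before M4 ends → M4 and M3 overlap.
M2 starts exactly when M4 ends (back-to-back, no overlap), so M4 has no further overlaps.
M3 starts before M5 ends → M5 and M3 overlap.
M2 starts before M5 ends → M5 and M2 overlap.
M6 starts after M5 ends, so M5 has no further overlaps.
M2 starts before M3 ends → M3 and M2 overlap.
M6 starts after M3 ends, so M3 has no further overlaps.
M6 starts after M2 ends, so M2 has no further overlaps.
M7 starts before M6 ends → M6 and M7 overlap.
M8 starts after M6 ends, so M6 has no further overlaps.
M8 starts after M7 ends, so M7 has no further overlaps.
M9 starts after M8 ends.
Overlapping pairs: M1 & M4, M1 & M5, M2 & M3, M2 & M5, M3 & M4, M3 & M5, M4 & M5, M6 & M7 — 8 in total.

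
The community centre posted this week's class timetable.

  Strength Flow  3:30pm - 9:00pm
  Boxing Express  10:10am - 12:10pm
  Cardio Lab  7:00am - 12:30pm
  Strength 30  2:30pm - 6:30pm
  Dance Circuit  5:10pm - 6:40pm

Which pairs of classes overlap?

Sorted by start: Cardio Lab, Boxing Express, Strength 30, Strength Flow, Dance Circuit.
Boxing Express starts before Cardio Lab ends → Cardio Lab and Boxing Express overlap.
Strength 30 starts after Cardio Lab ends, so Cardio Lab has no further overlaps.
Strength 30 starts after Boxing Express ends, so Boxing Express has no further overlaps.
Strength Flow starts before Strength 30 ends → Strength 30 and Strength Flow overlap.
Dance Circuit starts before Strength 30 ends → Strength 30 and Dance Circuit overlap.
Dance Circuit starts before Strength Flow ends → Strength Flow and Dance Circuit overlap.

Boxing Express & Cardio Lab, Dance Circuit & Strength 30, Dance Circuit & Strength Flow, Strength 30 & Strength Flow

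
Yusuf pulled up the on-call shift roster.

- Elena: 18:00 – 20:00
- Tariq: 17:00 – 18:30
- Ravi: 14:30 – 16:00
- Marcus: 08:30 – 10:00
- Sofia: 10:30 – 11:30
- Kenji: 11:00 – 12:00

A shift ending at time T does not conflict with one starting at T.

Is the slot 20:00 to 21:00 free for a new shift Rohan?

Yes — the slot is free

Marcus: ends 10:00 at or before Rohan starts 20:00 → clear.
Sofia: ends 11:30 at or before Rohan starts 20:00 → clear.
Kenji: ends 12:00 at or before Rohan starts 20:00 → clear.
Ravi: ends 16:00 at or before Rohan starts 20:00 → clear.
Tariq: ends 18:30 at or before Rohan starts 20:00 → clear.
Elena: ends 20:00 at or before Rohan starts 20:00 → clear.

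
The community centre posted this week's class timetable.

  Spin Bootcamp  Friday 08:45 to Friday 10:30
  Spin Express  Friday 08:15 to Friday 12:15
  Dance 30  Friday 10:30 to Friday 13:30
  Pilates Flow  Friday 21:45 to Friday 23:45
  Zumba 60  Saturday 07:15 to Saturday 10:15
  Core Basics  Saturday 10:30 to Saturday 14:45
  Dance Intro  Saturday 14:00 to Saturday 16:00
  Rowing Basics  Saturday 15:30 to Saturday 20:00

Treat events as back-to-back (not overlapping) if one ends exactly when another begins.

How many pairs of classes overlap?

4

Check each pair: they overlap iff neither finishes before the other starts.
Sorted by start: Spin Express, Spin Bootcamp, Dance 30, Pilates Flow, Zumba 60, Core Basics, Dance Intro, Rowing Basics.
Spin Bootcamp starts before Spin Express ends → Spin Express and Spin Bootcamp overlap.
Dance 30 starts before Spin Express ends → Spin Express and Dance 30 overlap.
Pilates Flow starts after Spin Express ends; Spin Express is clear from here.
Dance 30 starts exactly when Spin Bootcamp ends (back-to-back, no overlap); Spin Bootcamp is clear from here.
Pilates Flow starts after Dance 30 ends; Dance 30 is clear from here.
Zumba 60 starts after Pilates Flow ends; Pilates Flow is clear from here.
Core Basics starts after Zumba 60 ends; Zumba 60 is clear from here.
Dance Intro starts before Core Basics ends → Core Basics and Dance Intro overlap.
Rowing Basics starts after Core Basics ends.
Rowing Basics starts before Dance Intro ends → Dance Intro and Rowing Basics overlap.
Overlapping pairs: Core Basics & Dance Intro, Dance 30 & Spin Express, Dance Intro & Rowing Basics, Spin Bootcamp & Spin Express — 4 in total.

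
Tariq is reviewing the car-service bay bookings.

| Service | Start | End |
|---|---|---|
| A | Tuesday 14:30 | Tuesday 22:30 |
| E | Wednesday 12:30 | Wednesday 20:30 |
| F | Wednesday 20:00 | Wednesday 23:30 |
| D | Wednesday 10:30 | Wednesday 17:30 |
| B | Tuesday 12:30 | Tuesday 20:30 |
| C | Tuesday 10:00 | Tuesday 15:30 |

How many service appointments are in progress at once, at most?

3

Walk through starts and ends in time order (an end at T is processed before a start at T):
Tuesday 10:00 start C → 1
Tuesday 12:30 start B → 2
Tuesday 14:30 start A → 3
Tuesday 15:30 end C → 2
Tuesday 20:30 end B → 1
Tuesday 22:30 end A → 0
Wednesday 10:30 start D → 1
Wednesday 12:30 start E → 2
Wednesday 17:30 end D → 1
Wednesday 20:00 start F → 2
Wednesday 20:30 end E → 1
Wednesday 23:30 end F → 0
Peak is 3, at Tuesday 14:30 (A, B, C).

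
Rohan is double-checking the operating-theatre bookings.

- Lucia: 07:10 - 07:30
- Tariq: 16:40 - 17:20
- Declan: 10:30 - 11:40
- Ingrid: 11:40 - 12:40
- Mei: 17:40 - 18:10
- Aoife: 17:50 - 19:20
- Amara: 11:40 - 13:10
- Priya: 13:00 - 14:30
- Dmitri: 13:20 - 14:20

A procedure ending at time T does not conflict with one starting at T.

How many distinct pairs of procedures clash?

4

Sorted by start: Lucia, Declan, Ingrid, Amara, Priya, Dmitri, Tariq, Mei, Aoife.
Declan starts after Lucia ends, so nothing later overlaps Lucia either.
Ingrid starts exactly when Declan ends (back-to-back, no overlap), so nothing later overlaps Declan either.
Amara starts before Ingrid ends → Ingrid and Amara overlap.
Priya starts after Ingrid ends, so nothing later overlaps Ingrid either.
Priya starts before Amara ends → Amara and Priya overlap.
Dmitri starts after Amara ends, so nothing later overlaps Amara either.
Dmitri starts before Priya ends → Priya and Dmitri overlap.
Tariq starts after Priya ends, so nothing later overlaps Priya either.
Tariq starts after Dmitri ends, so nothing later overlaps Dmitri either.
Mei starts after Tariq ends, so nothing later overlaps Tariq either.
Aoife starts before Mei ends → Mei and Aoife overlap.
Overlapping pairs: Amara & Ingrid, Amara & Priya, Aoife & Mei, Dmitri & Priya — 4 in total.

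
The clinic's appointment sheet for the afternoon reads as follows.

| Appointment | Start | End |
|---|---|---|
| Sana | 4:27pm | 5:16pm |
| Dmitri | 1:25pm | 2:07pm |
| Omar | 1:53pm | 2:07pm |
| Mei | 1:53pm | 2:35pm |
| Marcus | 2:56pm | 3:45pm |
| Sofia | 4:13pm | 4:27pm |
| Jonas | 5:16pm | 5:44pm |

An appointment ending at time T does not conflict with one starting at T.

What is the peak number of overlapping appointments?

3

Sort all start/end points and keep a running count:
1:25pm start Dmitri → 1
1:53pm start Mei → 2
1:53pm start Omar → 3
2:07pm end Dmitri → 2
2:07pm end Omar → 1
2:35pm end Mei → 0
2:56pm start Marcus → 1
3:45pm end Marcus → 0
4:13pm start Sofia → 1
4:27pm end Sofia → 0
4:27pm start Sana → 1
5:16pm end Sana → 0
5:16pm start Jonas → 1
5:44pm end Jonas → 0
Peak is 3, at 1:53pm (Dmitri, Mei, Omar).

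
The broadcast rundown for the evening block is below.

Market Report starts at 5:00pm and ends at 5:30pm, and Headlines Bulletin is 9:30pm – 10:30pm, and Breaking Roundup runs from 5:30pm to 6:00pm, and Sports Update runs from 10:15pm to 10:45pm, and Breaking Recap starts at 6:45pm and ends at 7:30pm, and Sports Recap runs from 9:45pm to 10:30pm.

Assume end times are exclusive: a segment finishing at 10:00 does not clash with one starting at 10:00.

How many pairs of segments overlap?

Sorted by start: Market Report, Breaking Roundup, Breaking Recap, Headlines Bulletin, Sports Recap, Sports Update.
Breaking Roundup starts exactly when Market Report ends (back-to-back, no overlap), so nothing later overlaps Market Report either.
Breaking Recap starts after Breaking Roundup ends, so nothing later overlaps Breaking Roundup either.
Headlines Bulletin starts after Breaking Recap ends, so nothing later overlaps Breaking Recap either.
Sports Recap starts before Headlines Bulletin ends → Headlines Bulletin and Sports Recap overlap.
Sports Update starts before Headlines Bulletin ends → Headlines Bulletin and Sports Update overlap.
Sports Update starts before Sports Recap ends → Sports Recap and Sports Update overlap.
Overlapping pairs: Headlines Bulletin & Sports Recap, Headlines Bulletin & Sports Update, Sports Recap & Sports Update — 3 in total.

3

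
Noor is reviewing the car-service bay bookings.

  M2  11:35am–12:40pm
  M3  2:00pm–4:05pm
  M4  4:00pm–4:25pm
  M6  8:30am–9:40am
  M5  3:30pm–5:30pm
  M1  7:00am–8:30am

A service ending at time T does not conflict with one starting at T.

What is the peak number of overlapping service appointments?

Walk through starts and ends in time order (an end at T is processed before a start at T):
7:00am start M1 → 1
8:30am end M1 → 0
8:30am start M6 → 1
9:40am end M6 → 0
11:35am start M2 → 1
12:40pm end M2 → 0
2:00pm start M3 → 1
3:30pm start M5 → 2
4:00pm start M4 → 3
4:05pm end M3 → 2
4:25pm end M4 → 1
5:30pm end M5 → 0
Peak is 3, at 4:00pm (M3, M4, M5).

3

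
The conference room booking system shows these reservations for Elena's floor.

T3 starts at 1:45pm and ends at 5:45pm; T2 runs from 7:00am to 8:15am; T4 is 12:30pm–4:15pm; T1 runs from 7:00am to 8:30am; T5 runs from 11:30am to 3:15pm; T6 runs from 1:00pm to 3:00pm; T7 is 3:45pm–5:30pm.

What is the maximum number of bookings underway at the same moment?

Sweep the timeline, counting +1 at each start and −1 at each end (ends before starts at a tie):
7:00am start T1 → 1
7:00am start T2 → 2
8:15am end T2 → 1
8:30am end T1 → 0
11:30am start T5 → 1
12:30pm start T4 → 2
1:00pm start T6 → 3
1:45pm start T3 → 4
3:00pm end T6 → 3
3:15pm end T5 → 2
3:45pm start T7 → 3
4:15pm end T4 → 2
5:30pm end T7 → 1
5:45pm end T3 → 0
Peak is 4, at 1:45pm (T3, T4, T5, T6).

4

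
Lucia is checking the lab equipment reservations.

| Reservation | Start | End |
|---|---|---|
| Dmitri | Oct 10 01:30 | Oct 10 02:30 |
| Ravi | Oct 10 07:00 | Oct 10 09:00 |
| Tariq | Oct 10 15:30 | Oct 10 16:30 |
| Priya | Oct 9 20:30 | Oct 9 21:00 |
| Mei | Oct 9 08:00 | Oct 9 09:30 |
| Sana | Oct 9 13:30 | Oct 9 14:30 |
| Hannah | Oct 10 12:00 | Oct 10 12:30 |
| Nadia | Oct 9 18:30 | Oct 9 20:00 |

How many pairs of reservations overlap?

0

Sorted by start: Mei, Sana, Nadia, Priya, Dmitri, Ravi, Hannah, Tariq.
Sana starts after Mei ends, so Mei has no further overlaps.
Nadia starts after Sana ends, so Sana has no further overlaps.
Priya starts after Nadia ends, so Nadia has no further overlaps.
Dmitri starts after Priya ends, so Priya has no further overlaps.
Ravi starts after Dmitri ends, so Dmitri has no further overlaps.
Hannah starts after Ravi ends, so Ravi has no further overlaps.
Tariq starts after Hannah ends.
No pair overlaps.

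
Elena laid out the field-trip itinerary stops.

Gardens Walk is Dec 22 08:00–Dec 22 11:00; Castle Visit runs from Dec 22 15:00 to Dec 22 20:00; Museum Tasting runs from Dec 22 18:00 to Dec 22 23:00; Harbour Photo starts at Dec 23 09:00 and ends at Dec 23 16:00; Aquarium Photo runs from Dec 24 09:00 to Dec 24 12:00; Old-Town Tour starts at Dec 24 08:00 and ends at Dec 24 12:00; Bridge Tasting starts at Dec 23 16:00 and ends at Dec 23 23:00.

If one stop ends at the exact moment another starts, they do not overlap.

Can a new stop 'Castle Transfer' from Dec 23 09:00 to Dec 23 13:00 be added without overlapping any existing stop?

No — it overlaps Harbour Photo

Gardens Walk: ends Dec 22 11:00 at or before Castle Transfer starts Dec 23 09:00 → clear.
Castle Visit: ends Dec 22 20:00 at or before Castle Transfer starts Dec 23 09:00 → clear.
Museum Tasting: ends Dec 22 23:00 at or before Castle Transfer starts Dec 23 09:00 → clear.
Harbour Photo: starts Dec 23 09:00 before Castle Transfer ends Dec 23 13:00, and ends Dec 23 16:00 after Castle Transfer starts Dec 23 09:00 → overlap.
Bridge Tasting: starts Dec 23 16:00 at or after Castle Transfer ends Dec 23 13:00 → clear.
Old-Town Tour: starts Dec 24 08:00 at or after Castle Transfer ends Dec 23 13:00 → clear.
Aquarium Photo: starts Dec 24 09:00 at or after Castle Transfer ends Dec 23 13:00 → clear.
Castle Transfer overlaps Harbour Photo.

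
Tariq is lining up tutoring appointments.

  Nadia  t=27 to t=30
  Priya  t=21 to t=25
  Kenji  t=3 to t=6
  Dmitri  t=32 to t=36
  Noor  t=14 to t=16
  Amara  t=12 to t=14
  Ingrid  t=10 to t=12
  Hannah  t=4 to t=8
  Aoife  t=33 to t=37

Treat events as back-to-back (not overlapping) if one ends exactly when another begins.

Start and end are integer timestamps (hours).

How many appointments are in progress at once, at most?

Walk through starts and ends in time order (an end at T is processed before a start at T):
t=3 start Kenji → 1
t=4 start Hannah → 2
t=6 end Kenji → 1
t=8 end Hannah → 0
t=10 start Ingrid → 1
t=12 end Ingrid → 0
t=12 start Amara → 1
t=14 end Amara → 0
t=14 start Noor → 1
t=16 end Noor → 0
t=21 start Priya → 1
t=25 end Priya → 0
t=27 start Nadia → 1
t=30 end Nadia → 0
t=32 start Dmitri → 1
t=33 start Aoife → 2
t=36 end Dmitri → 1
t=37 end Aoife → 0
Peak is 2, at t=4 (Hannah, Kenji).

2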